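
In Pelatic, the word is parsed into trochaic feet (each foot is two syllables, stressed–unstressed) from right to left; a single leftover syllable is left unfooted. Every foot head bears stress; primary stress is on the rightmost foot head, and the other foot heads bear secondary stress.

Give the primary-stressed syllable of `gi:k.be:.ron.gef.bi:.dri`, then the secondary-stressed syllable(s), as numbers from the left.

primary 5, secondary 1, 3

Parse right to left into trochaic (ˈσσ) feet: (ˈgi:k.be:) (ˈron.gef) (ˈbi:.dri).
Foot heads (stressed positions): 1, 3, 5.
End Rule Rightmost: primary stress on the rightmost head = syllable 5.
Secondary stress on 1, 3: ˌgi:k.be:.ˌron.gef.ˈbi:.dri.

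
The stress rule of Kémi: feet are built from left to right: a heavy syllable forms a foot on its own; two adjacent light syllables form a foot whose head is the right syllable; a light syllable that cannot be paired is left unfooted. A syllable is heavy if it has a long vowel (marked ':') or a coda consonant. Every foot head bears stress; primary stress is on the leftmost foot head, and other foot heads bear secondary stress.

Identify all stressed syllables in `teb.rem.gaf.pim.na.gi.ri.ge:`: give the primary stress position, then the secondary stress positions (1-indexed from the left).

Weights: 1 teb H, 2 rem H, 3 gaf H, 4 pim H, 5 na L, 6 gi L, 7 ri L, 8 ge: H.
Parse left to right (heavy = foot alone; LL = one foot; stranded L unfooted): (ˈteb) (ˈrem) (ˈgaf) (ˈpim) (na.ˈgi) ri (ˈge:).
Foot heads: 1, 2, 3, 4, 6, 8.
Primary stress on the leftmost head = syllable 1.
Secondary stress on 2, 3, 4, 6, 8: ˈteb.ˌrem.ˌgaf.ˌpim.na.ˌgi.ri.ˌge:.

primary 1, secondary 2, 3, 4, 6, 8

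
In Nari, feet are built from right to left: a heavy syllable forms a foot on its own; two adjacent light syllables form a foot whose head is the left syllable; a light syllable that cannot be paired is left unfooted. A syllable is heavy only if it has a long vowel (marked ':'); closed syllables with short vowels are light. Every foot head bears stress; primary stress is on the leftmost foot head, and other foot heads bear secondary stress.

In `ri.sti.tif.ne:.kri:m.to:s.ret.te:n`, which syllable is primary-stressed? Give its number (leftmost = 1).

Weights: 1 ri L, 2 sti L, 3 tif L, 4 ne: H, 5 kri:m H, 6 to:s H, 7 ret L, 8 te:n H.
Parse right to left (heavy = foot alone; LL = one foot; stranded L unfooted): ri (ˈsti.tif) (ˈne:) (ˈkri:m) (ˈto:s) ret (ˈte:n).
Foot heads: 2, 4, 5, 6, 8.
Primary stress on the leftmost head = syllable 2.
Primary stress: syllable 2 → ri.ˈsti.tif.ne:.kri:m.to:s.ret.te:n.

2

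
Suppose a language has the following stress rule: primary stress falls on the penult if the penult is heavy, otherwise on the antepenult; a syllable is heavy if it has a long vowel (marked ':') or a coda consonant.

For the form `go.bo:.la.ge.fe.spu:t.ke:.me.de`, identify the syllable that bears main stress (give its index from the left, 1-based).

7

Weights: 7 ke: H, 8 me L, 9 de L.
The penult (syllable 8, me) is light, so stress falls on the antepenult (syllable 7, ke:).
Primary stress: syllable 7 → go.bo:.la.ge.fe.spu:t.ˈke:.me.de.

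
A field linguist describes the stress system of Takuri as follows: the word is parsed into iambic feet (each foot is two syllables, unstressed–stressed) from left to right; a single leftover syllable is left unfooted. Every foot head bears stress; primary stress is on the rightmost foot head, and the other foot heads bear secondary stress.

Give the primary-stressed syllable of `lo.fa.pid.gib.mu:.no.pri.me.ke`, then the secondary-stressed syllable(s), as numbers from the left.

primary 8, secondary 2, 4, 6

Parse left to right into iambic (σˈσ) feet: (lo.ˈfa) (pid.ˈgib) (mu:.ˈno) (pri.ˈme) ke. Syllable 9 is left unfooted.
Foot heads (stressed positions): 2, 4, 6, 8.
End Rule Rightmost: primary stress on the rightmost head = syllable 8.
Secondary stress on 2, 4, 6: lo.ˌfa.pid.ˌgib.mu:.ˌno.pri.ˈme.ke.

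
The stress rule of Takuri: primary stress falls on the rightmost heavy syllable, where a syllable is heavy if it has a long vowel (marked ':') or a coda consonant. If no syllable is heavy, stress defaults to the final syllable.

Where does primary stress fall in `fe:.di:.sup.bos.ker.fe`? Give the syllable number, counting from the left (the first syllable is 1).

5

Weights: 1 fe: H, 2 di: H, 3 sup H, 4 bos H, 5 ker H, 6 fe L.
Heavy syllables in the domain: 1, 2, 3, 4, 5. The rightmost is syllable 5 (ker).
Primary stress: syllable 5 → fe:.di:.sup.bos.ˈker.fe.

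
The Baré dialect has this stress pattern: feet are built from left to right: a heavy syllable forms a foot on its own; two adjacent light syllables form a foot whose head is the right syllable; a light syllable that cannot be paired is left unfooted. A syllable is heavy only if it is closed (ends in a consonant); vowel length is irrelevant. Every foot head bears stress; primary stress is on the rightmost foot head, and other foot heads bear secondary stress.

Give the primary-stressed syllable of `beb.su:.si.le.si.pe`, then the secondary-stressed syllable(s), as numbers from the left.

primary 5, secondary 1, 3

Weights: 1 beb H, 2 su: L, 3 si L, 4 le L, 5 si L, 6 pe L.
Parse left to right (heavy = foot alone; LL = one foot; stranded L unfooted): (ˈbeb) (su:.ˈsi) (le.ˈsi) pe.
Foot heads: 1, 3, 5.
Primary stress on the rightmost head = syllable 5.
Secondary stress on 1, 3: ˌbeb.su:.ˌsi.le.ˈsi.pe.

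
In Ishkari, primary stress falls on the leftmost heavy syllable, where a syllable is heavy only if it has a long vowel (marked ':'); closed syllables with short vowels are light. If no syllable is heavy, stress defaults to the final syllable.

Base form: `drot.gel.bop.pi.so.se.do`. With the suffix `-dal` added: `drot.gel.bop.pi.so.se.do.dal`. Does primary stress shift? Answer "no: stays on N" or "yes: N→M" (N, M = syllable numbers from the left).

Base `drot.gel.bop.pi.so.se.do` (7 syllables):
  Weights: 1 drot L, 2 gel L, 3 bop L, 4 pi L, 5 so L, 6 se L, 7 do L.
  No heavy syllable in the domain; default to the final syllable = syllable 7.
  → primary stress on syllable 7.
Suffixed `drot.gel.bop.pi.so.se.do.dal` (8 syllables):
  Weights: 1 drot L, 2 gel L, 3 bop L, 4 pi L, 5 so L, 6 se L, 7 do L, 8 dal L.
  No heavy syllable in the domain; default to the final syllable = syllable 8.
  → primary stress on syllable 8.

yes: 7→8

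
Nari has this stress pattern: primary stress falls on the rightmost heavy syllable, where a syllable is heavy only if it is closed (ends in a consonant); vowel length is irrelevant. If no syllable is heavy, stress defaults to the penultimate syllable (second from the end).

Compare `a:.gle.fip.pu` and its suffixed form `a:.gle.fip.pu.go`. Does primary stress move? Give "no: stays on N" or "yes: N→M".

no: stays on 3

Base `a:.gle.fip.pu` (4 syllables):
  Weights: 1 a: L, 2 gle L, 3 fip H, 4 pu L.
  Heavy syllables in the domain: 3. The rightmost is syllable 3 (fip).
  → primary stress on syllable 3.
Suffixed `a:.gle.fip.pu.go` (5 syllables):
  Weights: 1 a: L, 2 gle L, 3 fip H, 4 pu L, 5 go L.
  Heavy syllables in the domain: 3. The rightmost is syllable 3 (fip).
  → primary stress on syllable 3.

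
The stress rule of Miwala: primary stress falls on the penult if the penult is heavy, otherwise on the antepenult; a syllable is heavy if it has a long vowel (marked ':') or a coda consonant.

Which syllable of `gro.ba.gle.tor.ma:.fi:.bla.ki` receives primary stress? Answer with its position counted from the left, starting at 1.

6

Weights: 6 fi: H, 7 bla L, 8 ki L.
The penult (syllable 7, bla) is light, so stress falls on the antepenult (syllable 6, fi:).
Primary stress: syllable 6 → gro.ba.gle.tor.ma:.ˈfi:.bla.ki.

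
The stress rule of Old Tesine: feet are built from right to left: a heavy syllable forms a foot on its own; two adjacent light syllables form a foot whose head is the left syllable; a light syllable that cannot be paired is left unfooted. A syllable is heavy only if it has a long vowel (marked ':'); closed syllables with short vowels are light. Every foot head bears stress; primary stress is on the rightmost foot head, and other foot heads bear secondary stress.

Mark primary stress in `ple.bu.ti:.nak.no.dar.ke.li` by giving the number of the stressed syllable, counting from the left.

7

Weights: 1 ple L, 2 bu L, 3 ti: H, 4 nak L, 5 no L, 6 dar L, 7 ke L, 8 li L.
Parse right to left (heavy = foot alone; LL = one foot; stranded L unfooted): (ˈple.bu) (ˈti:) nak (ˈno.dar) (ˈke.li).
Foot heads: 1, 3, 5, 7.
Primary stress on the rightmost head = syllable 7.
Primary stress: syllable 7 → ple.bu.ti:.nak.no.dar.ˈke.li.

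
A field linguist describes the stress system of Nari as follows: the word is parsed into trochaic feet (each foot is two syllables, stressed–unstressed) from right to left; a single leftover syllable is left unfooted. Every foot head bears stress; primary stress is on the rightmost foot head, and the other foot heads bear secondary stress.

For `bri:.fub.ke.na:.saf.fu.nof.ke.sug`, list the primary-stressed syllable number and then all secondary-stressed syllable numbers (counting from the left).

primary 8, secondary 2, 4, 6

Parse right to left into trochaic (ˈσσ) feet: bri: (ˈfub.ke) (ˈna:.saf) (ˈfu.nof) (ˈke.sug). Syllable 1 is left unfooted.
Foot heads (stressed positions): 2, 4, 6, 8.
End Rule Rightmost: primary stress on the rightmost head = syllable 8.
Secondary stress on 2, 4, 6: bri:.ˌfub.ke.ˌna:.saf.ˌfu.nof.ˈke.sug.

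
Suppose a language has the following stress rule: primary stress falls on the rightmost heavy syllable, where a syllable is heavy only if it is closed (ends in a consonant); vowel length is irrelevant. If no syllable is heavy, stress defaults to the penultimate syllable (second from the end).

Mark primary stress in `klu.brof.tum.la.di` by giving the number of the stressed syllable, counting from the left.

Weights: 1 klu L, 2 brof H, 3 tum H, 4 la L, 5 di L.
Heavy syllables in the domain: 2, 3. The rightmost is syllable 3 (tum).
Primary stress: syllable 3 → klu.brof.ˈtum.la.di.

3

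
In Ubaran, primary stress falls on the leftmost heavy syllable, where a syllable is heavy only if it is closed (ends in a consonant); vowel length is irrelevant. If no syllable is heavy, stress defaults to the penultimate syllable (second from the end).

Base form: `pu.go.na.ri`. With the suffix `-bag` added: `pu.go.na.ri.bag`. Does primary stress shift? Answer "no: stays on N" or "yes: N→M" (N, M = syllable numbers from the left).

yes: 3→5

Base `pu.go.na.ri` (4 syllables):
  Weights: 1 pu L, 2 go L, 3 na L, 4 ri L.
  No heavy syllable in the domain; default to the penultimate syllable (second from the end) = syllable 3.
  → primary stress on syllable 3.
Suffixed `pu.go.na.ri.bag` (5 syllables):
  Weights: 1 pu L, 2 go L, 3 na L, 4 ri L, 5 bag H.
  Heavy syllables in the domain: 5. The leftmost is syllable 5 (bag).
  → primary stress on syllable 5.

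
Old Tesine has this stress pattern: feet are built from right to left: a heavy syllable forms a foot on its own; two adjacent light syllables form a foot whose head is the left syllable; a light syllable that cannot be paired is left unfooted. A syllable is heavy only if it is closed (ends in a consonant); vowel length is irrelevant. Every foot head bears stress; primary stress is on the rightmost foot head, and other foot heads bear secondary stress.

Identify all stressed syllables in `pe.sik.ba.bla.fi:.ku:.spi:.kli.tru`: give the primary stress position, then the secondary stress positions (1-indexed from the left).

Weights: 1 pe L, 2 sik H, 3 ba L, 4 bla L, 5 fi: L, 6 ku: L, 7 spi: L, 8 kli L, 9 tru L.
Parse right to left (heavy = foot alone; LL = one foot; stranded L unfooted): pe (ˈsik) ba (ˈbla.fi:) (ˈku:.spi:) (ˈkli.tru).
Foot heads: 2, 4, 6, 8.
Primary stress on the rightmost head = syllable 8.
Secondary stress on 2, 4, 6: pe.ˌsik.ba.ˌbla.fi:.ˌku:.spi:.ˈkli.tru.

primary 8, secondary 2, 4, 6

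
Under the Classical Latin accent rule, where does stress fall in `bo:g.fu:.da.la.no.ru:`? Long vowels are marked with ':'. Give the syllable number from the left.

Classical Latin: stress the penult if heavy (long vowel or closed), else the antepenult.
Weights: 4 la L, 5 no L, 6 ru: H.
The penult (syllable 5, no) is light, so stress falls on the antepenult (syllable 4, la).
Stress on syllable 4: bo:g.fu:.da.ˈla.no.ru:.

4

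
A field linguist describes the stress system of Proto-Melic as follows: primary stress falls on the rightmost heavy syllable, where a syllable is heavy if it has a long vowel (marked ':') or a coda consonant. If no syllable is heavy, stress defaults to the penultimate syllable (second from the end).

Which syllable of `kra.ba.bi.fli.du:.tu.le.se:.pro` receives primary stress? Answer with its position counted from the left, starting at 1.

8

Weights: 1 kra L, 2 ba L, 3 bi L, 4 fli L, 5 du: H, 6 tu L, 7 le L, 8 se: H, 9 pro L.
Heavy syllables in the domain: 5, 8. The rightmost is syllable 8 (se:).
Primary stress: syllable 8 → kra.ba.bi.fli.du:.tu.le.ˈse:.pro.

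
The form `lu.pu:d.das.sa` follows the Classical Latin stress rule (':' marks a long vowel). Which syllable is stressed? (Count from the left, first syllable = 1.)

3

Classical Latin: stress the penult if heavy (long vowel or closed), else the antepenult.
Weights: 2 pu:d H, 3 das H, 4 sa L.
The penult (syllable 3, das) is heavy, so it takes stress.
Stress on syllable 3: lu.pu:d.ˈdas.sa.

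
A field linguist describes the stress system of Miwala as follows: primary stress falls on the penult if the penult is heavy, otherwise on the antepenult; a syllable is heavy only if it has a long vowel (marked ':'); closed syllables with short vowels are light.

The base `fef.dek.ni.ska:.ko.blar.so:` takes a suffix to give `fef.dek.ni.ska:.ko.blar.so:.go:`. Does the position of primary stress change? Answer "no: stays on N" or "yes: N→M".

yes: 5→7

Base `fef.dek.ni.ska:.ko.blar.so:` (7 syllables):
  Weights: 5 ko L, 6 blar L, 7 so: H.
  The penult (syllable 6, blar) is light, so stress falls on the antepenult (syllable 5, ko).
  → primary stress on syllable 5.
Suffixed `fef.dek.ni.ska:.ko.blar.so:.go:` (8 syllables):
  Weights: 6 blar L, 7 so: H, 8 go: H.
  The penult (syllable 7, so:) is heavy, so it takes stress.
  → primary stress on syllable 7.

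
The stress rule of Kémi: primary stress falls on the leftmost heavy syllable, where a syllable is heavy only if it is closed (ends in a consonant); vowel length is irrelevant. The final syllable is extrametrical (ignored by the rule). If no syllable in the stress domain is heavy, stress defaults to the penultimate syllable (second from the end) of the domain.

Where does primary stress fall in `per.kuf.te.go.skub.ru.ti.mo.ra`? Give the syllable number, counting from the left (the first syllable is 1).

1

The final syllable (9, ra) is extrametrical; the stress domain is syllables 1–8.
Weights: 1 per H, 2 kuf H, 3 te L, 4 go L, 5 skub H, 6 ru L, 7 ti L, 8 mo L.
Heavy syllables in the domain: 1, 2, 5. The leftmost is syllable 1 (per).
Primary stress: syllable 1 → ˈper.kuf.te.go.skub.ru.ti.mo.ra.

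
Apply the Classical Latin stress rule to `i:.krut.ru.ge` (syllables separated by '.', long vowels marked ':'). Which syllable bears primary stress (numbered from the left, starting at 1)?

2

Classical Latin: stress the penult if heavy (long vowel or closed), else the antepenult.
Weights: 2 krut H, 3 ru L, 4 ge L.
The penult (syllable 3, ru) is light, so stress falls on the antepenult (syllable 2, krut).
Stress on syllable 2: i:.ˈkrut.ru.ge.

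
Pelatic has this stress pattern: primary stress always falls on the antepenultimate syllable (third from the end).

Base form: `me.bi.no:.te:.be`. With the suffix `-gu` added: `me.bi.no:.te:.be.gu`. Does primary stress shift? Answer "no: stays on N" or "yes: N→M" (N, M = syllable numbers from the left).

yes: 3→4

Base `me.bi.no:.te:.be` (5 syllables):
  The word has 5 syllables; the antepenultimate syllable (third from the end) is syllable 3 (no:).
  → primary stress on syllable 3.
Suffixed `me.bi.no:.te:.be.gu` (6 syllables):
  The word has 6 syllables; the antepenultimate syllable (third from the end) is syllable 4 (te:).
  → primary stress on syllable 4.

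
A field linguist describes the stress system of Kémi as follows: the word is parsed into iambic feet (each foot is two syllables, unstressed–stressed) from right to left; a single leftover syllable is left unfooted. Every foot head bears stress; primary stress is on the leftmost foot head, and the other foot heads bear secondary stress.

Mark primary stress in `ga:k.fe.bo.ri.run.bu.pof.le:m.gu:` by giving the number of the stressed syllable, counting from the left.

Parse right to left into iambic (σˈσ) feet: ga:k (fe.ˈbo) (ri.ˈrun) (bu.ˈpof) (le:m.ˈgu:). Syllable 1 is left unfooted.
Foot heads (stressed positions): 3, 5, 7, 9.
End Rule Leftmost: primary stress on the leftmost head = syllable 3.
Primary stress: syllable 3 → ga:k.fe.ˈbo.ri.run.bu.pof.le:m.gu:.

3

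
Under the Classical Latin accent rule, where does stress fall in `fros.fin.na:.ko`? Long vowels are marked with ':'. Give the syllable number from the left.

3

Classical Latin: stress the penult if heavy (long vowel or closed), else the antepenult.
Weights: 2 fin H, 3 na: H, 4 ko L.
The penult (syllable 3, na:) is heavy, so it takes stress.
Stress on syllable 3: fros.fin.ˈna:.ko.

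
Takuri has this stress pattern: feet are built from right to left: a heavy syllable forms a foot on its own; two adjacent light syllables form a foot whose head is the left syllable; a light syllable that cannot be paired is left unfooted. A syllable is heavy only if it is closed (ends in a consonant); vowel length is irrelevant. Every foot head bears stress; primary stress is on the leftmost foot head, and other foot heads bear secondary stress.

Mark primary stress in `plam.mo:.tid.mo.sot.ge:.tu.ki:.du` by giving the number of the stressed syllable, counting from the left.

1

Weights: 1 plam H, 2 mo: L, 3 tid H, 4 mo L, 5 sot H, 6 ge: L, 7 tu L, 8 ki: L, 9 du L.
Parse right to left (heavy = foot alone; LL = one foot; stranded L unfooted): (ˈplam) mo: (ˈtid) mo (ˈsot) (ˈge:.tu) (ˈki:.du).
Foot heads: 1, 3, 5, 6, 8.
Primary stress on the leftmost head = syllable 1.
Primary stress: syllable 1 → ˈplam.mo:.tid.mo.sot.ge:.tu.ki:.du.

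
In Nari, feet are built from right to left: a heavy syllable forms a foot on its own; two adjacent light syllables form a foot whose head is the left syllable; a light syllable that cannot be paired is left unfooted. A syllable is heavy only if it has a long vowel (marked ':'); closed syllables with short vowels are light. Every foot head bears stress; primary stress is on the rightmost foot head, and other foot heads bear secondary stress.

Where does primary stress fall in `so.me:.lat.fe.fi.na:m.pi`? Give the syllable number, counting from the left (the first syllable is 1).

Weights: 1 so L, 2 me: H, 3 lat L, 4 fe L, 5 fi L, 6 na:m H, 7 pi L.
Parse right to left (heavy = foot alone; LL = one foot; stranded L unfooted): so (ˈme:) lat (ˈfe.fi) (ˈna:m) pi.
Foot heads: 2, 4, 6.
Primary stress on the rightmost head = syllable 6.
Primary stress: syllable 6 → so.me:.lat.fe.fi.ˈna:m.pi.

6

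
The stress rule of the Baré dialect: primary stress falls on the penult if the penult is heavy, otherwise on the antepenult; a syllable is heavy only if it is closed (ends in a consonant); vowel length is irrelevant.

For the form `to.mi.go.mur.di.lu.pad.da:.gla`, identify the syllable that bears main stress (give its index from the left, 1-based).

7

Weights: 7 pad H, 8 da: L, 9 gla L.
The penult (syllable 8, da:) is light, so stress falls on the antepenult (syllable 7, pad).
Primary stress: syllable 7 → to.mi.go.mur.di.lu.ˈpad.da:.gla.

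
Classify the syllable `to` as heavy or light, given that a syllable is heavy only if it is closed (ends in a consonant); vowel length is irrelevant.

light

`to`: short vowel, open (no coda). Open (no coda) → light.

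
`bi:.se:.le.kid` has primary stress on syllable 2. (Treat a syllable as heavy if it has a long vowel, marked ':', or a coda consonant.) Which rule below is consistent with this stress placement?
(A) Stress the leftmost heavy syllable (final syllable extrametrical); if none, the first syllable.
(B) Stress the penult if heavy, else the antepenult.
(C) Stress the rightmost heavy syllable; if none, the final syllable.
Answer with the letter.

B

Rule A → syllable 1 (observed: 2).
Rule B → syllable 2 ✓.
Rule C → syllable 4 (observed: 2).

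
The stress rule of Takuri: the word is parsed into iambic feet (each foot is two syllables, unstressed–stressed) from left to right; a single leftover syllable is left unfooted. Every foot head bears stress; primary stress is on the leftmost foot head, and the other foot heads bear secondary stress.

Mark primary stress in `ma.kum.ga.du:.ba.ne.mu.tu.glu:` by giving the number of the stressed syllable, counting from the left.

Parse left to right into iambic (σˈσ) feet: (ma.ˈkum) (ga.ˈdu:) (ba.ˈne) (mu.ˈtu) glu:. Syllable 9 is left unfooted.
Foot heads (stressed positions): 2, 4, 6, 8.
End Rule Leftmost: primary stress on the leftmost head = syllable 2.
Primary stress: syllable 2 → ma.ˈkum.ga.du:.ba.ne.mu.tu.glu:.

2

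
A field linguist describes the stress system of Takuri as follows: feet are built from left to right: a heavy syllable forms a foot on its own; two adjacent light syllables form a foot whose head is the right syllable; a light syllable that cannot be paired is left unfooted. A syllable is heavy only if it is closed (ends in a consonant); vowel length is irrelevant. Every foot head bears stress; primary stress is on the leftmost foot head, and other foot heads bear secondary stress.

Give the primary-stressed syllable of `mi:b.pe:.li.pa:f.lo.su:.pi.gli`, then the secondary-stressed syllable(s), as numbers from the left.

primary 1, secondary 3, 4, 6, 8

Weights: 1 mi:b H, 2 pe: L, 3 li L, 4 pa:f H, 5 lo L, 6 su: L, 7 pi L, 8 gli L.
Parse left to right (heavy = foot alone; LL = one foot; stranded L unfooted): (ˈmi:b) (pe:.ˈli) (ˈpa:f) (lo.ˈsu:) (pi.ˈgli).
Foot heads: 1, 3, 4, 6, 8.
Primary stress on the leftmost head = syllable 1.
Secondary stress on 3, 4, 6, 8: ˈmi:b.pe:.ˌli.ˌpa:f.lo.ˌsu:.pi.ˌgli.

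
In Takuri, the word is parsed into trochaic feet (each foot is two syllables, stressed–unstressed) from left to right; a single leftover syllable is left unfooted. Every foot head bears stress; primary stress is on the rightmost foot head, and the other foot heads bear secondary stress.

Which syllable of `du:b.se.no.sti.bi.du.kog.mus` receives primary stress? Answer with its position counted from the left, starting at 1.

7

Parse left to right into trochaic (ˈσσ) feet: (ˈdu:b.se) (ˈno.sti) (ˈbi.du) (ˈkog.mus).
Foot heads (stressed positions): 1, 3, 5, 7.
End Rule Rightmost: primary stress on the rightmost head = syllable 7.
Primary stress: syllable 7 → du:b.se.no.sti.bi.du.ˈkog.mus.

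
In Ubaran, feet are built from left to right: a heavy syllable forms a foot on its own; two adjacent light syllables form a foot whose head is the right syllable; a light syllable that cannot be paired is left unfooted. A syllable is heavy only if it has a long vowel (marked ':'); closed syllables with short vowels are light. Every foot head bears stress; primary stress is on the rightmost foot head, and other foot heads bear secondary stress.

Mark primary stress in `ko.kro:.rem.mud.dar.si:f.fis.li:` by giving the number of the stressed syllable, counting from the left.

8

Weights: 1 ko L, 2 kro: H, 3 rem L, 4 mud L, 5 dar L, 6 si:f H, 7 fis L, 8 li: H.
Parse left to right (heavy = foot alone; LL = one foot; stranded L unfooted): ko (ˈkro:) (rem.ˈmud) dar (ˈsi:f) fis (ˈli:).
Foot heads: 2, 4, 6, 8.
Primary stress on the rightmost head = syllable 8.
Primary stress: syllable 8 → ko.kro:.rem.mud.dar.si:f.fis.ˈli:.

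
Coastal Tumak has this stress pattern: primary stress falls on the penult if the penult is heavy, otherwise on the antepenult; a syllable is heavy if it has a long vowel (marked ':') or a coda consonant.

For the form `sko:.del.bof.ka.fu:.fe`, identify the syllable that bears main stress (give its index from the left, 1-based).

5

Weights: 4 ka L, 5 fu: H, 6 fe L.
The penult (syllable 5, fu:) is heavy, so it takes stress.
Primary stress: syllable 5 → sko:.del.bof.ka.ˈfu:.fe.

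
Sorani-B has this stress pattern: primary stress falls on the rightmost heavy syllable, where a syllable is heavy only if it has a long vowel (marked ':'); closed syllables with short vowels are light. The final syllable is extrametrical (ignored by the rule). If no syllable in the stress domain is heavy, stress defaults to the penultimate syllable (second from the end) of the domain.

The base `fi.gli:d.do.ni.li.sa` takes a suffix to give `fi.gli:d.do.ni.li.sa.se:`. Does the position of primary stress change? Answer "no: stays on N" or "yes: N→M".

Base `fi.gli:d.do.ni.li.sa` (6 syllables):
  The final syllable (6, sa) is extrametrical; the stress domain is syllables 1–5.
  Weights: 1 fi L, 2 gli:d H, 3 do L, 4 ni L, 5 li L.
  Heavy syllables in the domain: 2. The rightmost is syllable 2 (gli:d).
  → primary stress on syllable 2.
Suffixed `fi.gli:d.do.ni.li.sa.se:` (7 syllables):
  The final syllable (7, se:) is extrametrical; the stress domain is syllables 1–6.
  Weights: 1 fi L, 2 gli:d H, 3 do L, 4 ni L, 5 li L, 6 sa L.
  Heavy syllables in the domain: 2. The rightmost is syllable 2 (gli:d).
  → primary stress on syllable 2.

no: stays on 2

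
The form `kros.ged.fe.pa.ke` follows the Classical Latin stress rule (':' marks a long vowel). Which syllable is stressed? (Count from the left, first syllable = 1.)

Classical Latin: stress the penult if heavy (long vowel or closed), else the antepenult.
Weights: 3 fe L, 4 pa L, 5 ke L.
The penult (syllable 4, pa) is light, so stress falls on the antepenult (syllable 3, fe).
Stress on syllable 3: kros.ged.ˈfe.pa.ke.

3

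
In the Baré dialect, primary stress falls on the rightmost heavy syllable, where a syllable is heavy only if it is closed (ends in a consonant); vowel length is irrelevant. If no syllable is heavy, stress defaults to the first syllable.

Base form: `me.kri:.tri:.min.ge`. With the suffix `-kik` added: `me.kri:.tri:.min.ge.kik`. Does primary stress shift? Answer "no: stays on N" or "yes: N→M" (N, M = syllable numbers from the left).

yes: 4→6

Base `me.kri:.tri:.min.ge` (5 syllables):
  Weights: 1 me L, 2 kri: L, 3 tri: L, 4 min H, 5 ge L.
  Heavy syllables in the domain: 4. The rightmost is syllable 4 (min).
  → primary stress on syllable 4.
Suffixed `me.kri:.tri:.min.ge.kik` (6 syllables):
  Weights: 1 me L, 2 kri: L, 3 tri: L, 4 min H, 5 ge L, 6 kik H.
  Heavy syllables in the domain: 4, 6. The rightmost is syllable 6 (kik).
  → primary stress on syllable 6.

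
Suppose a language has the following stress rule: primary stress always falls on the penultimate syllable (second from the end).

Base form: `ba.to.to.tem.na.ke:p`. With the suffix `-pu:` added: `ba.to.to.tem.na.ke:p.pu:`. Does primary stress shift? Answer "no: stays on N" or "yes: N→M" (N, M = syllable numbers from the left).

Base `ba.to.to.tem.na.ke:p` (6 syllables):
  The word has 6 syllables; the penultimate syllable (second from the end) is syllable 5 (na).
  → primary stress on syllable 5.
Suffixed `ba.to.to.tem.na.ke:p.pu:` (7 syllables):
  The word has 7 syllables; the penultimate syllable (second from the end) is syllable 6 (ke:p).
  → primary stress on syllable 6.

yes: 5→6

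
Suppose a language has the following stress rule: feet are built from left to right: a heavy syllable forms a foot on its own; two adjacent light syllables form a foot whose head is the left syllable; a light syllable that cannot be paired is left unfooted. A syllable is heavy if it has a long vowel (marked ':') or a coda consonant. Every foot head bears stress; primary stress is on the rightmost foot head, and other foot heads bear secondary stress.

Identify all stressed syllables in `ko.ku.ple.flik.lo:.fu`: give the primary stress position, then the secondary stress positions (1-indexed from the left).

primary 5, secondary 1, 4

Weights: 1 ko L, 2 ku L, 3 ple L, 4 flik H, 5 lo: H, 6 fu L.
Parse left to right (heavy = foot alone; LL = one foot; stranded L unfooted): (ˈko.ku) ple (ˈflik) (ˈlo:) fu.
Foot heads: 1, 4, 5.
Primary stress on the rightmost head = syllable 5.
Secondary stress on 1, 4: ˌko.ku.ple.ˌflik.ˈlo:.fu.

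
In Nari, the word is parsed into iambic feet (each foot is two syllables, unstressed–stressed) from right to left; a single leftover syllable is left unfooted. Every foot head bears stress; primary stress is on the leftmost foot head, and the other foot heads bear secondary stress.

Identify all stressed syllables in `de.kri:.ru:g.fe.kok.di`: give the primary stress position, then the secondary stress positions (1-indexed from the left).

primary 2, secondary 4, 6

Parse right to left into iambic (σˈσ) feet: (de.ˈkri:) (ru:g.ˈfe) (kok.ˈdi).
Foot heads (stressed positions): 2, 4, 6.
End Rule Leftmost: primary stress on the leftmost head = syllable 2.
Secondary stress on 4, 6: de.ˈkri:.ru:g.ˌfe.kok.ˌdi.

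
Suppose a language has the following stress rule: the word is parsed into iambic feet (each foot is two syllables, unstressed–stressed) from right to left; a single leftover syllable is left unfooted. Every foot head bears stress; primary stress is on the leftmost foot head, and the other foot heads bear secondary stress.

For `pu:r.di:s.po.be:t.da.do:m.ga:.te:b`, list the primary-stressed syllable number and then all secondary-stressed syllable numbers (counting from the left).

primary 2, secondary 4, 6, 8

Parse right to left into iambic (σˈσ) feet: (pu:r.ˈdi:s) (po.ˈbe:t) (da.ˈdo:m) (ga:.ˈte:b).
Foot heads (stressed positions): 2, 4, 6, 8.
End Rule Leftmost: primary stress on the leftmost head = syllable 2.
Secondary stress on 4, 6, 8: pu:r.ˈdi:s.po.ˌbe:t.da.ˌdo:m.ga:.ˌte:b.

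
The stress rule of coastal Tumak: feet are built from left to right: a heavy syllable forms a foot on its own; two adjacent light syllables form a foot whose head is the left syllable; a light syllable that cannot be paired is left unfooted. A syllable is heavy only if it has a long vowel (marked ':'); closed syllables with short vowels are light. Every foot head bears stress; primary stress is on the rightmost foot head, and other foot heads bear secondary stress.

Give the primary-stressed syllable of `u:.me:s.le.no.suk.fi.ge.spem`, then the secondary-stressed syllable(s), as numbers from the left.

primary 7, secondary 1, 2, 3, 5

Weights: 1 u: H, 2 me:s H, 3 le L, 4 no L, 5 suk L, 6 fi L, 7 ge L, 8 spem L.
Parse left to right (heavy = foot alone; LL = one foot; stranded L unfooted): (ˈu:) (ˈme:s) (ˈle.no) (ˈsuk.fi) (ˈge.spem).
Foot heads: 1, 2, 3, 5, 7.
Primary stress on the rightmost head = syllable 7.
Secondary stress on 1, 2, 3, 5: ˌu:.ˌme:s.ˌle.no.ˌsuk.fi.ˈge.spem.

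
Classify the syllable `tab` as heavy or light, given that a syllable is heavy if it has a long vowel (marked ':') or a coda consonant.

heavy

`tab`: short vowel, closed (coda /b/). Closed → heavy.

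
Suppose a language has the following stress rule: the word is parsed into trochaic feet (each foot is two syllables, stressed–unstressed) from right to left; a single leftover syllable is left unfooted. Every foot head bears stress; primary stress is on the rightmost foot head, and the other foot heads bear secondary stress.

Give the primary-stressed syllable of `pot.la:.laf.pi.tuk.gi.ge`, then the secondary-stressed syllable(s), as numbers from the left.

Parse right to left into trochaic (ˈσσ) feet: pot (ˈla:.laf) (ˈpi.tuk) (ˈgi.ge). Syllable 1 is left unfooted.
Foot heads (stressed positions): 2, 4, 6.
End Rule Rightmost: primary stress on the rightmost head = syllable 6.
Secondary stress on 2, 4: pot.ˌla:.laf.ˌpi.tuk.ˈgi.ge.

primary 6, secondary 2, 4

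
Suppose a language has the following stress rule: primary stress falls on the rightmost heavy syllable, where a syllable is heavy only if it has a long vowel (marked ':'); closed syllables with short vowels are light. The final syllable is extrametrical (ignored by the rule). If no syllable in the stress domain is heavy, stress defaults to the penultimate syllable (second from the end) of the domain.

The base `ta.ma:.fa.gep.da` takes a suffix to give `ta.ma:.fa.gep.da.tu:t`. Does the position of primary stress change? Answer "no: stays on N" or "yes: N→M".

Base `ta.ma:.fa.gep.da` (5 syllables):
  The final syllable (5, da) is extrametrical; the stress domain is syllables 1–4.
  Weights: 1 ta L, 2 ma: H, 3 fa L, 4 gep L.
  Heavy syllables in the domain: 2. The rightmost is syllable 2 (ma:).
  → primary stress on syllable 2.
Suffixed `ta.ma:.fa.gep.da.tu:t` (6 syllables):
  The final syllable (6, tu:t) is extrametrical; the stress domain is syllables 1–5.
  Weights: 1 ta L, 2 ma: H, 3 fa L, 4 gep L, 5 da L.
  Heavy syllables in the domain: 2. The rightmost is syllable 2 (ma:).
  → primary stress on syllable 2.

no: stays on 2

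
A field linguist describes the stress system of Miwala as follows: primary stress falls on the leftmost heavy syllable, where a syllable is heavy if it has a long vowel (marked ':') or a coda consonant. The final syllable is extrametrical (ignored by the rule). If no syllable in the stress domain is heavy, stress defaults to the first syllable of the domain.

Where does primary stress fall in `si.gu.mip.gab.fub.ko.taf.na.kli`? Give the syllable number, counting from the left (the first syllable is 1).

The final syllable (9, kli) is extrametrical; the stress domain is syllables 1–8.
Weights: 1 si L, 2 gu L, 3 mip H, 4 gab H, 5 fub H, 6 ko L, 7 taf H, 8 na L.
Heavy syllables in the domain: 3, 4, 5, 7. The leftmost is syllable 3 (mip).
Primary stress: syllable 3 → si.gu.ˈmip.gab.fub.ko.taf.na.kli.

3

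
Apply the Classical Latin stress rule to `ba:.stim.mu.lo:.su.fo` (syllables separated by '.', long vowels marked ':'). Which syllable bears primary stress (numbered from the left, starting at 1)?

4

Classical Latin: stress the penult if heavy (long vowel or closed), else the antepenult.
Weights: 4 lo: H, 5 su L, 6 fo L.
The penult (syllable 5, su) is light, so stress falls on the antepenult (syllable 4, lo:).
Stress on syllable 4: ba:.stim.mu.ˈlo:.su.fo.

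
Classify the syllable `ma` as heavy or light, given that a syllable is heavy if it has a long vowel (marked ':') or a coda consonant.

`ma`: short vowel, open (no coda). Short vowel, open → light.

light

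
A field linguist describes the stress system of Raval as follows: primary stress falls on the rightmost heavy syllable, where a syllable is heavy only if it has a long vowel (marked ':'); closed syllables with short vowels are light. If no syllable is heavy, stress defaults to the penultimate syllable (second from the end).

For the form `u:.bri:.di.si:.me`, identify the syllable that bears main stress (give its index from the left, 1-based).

4

Weights: 1 u: H, 2 bri: H, 3 di L, 4 si: H, 5 me L.
Heavy syllables in the domain: 1, 2, 4. The rightmost is syllable 4 (si:).
Primary stress: syllable 4 → u:.bri:.di.ˈsi:.me.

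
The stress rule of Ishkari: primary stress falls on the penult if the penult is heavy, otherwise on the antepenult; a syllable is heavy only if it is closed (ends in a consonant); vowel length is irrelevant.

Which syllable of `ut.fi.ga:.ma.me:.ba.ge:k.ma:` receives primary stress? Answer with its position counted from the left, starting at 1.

7

Weights: 6 ba L, 7 ge:k H, 8 ma: L.
The penult (syllable 7, ge:k) is heavy, so it takes stress.
Primary stress: syllable 7 → ut.fi.ga:.ma.me:.ba.ˈge:k.ma:.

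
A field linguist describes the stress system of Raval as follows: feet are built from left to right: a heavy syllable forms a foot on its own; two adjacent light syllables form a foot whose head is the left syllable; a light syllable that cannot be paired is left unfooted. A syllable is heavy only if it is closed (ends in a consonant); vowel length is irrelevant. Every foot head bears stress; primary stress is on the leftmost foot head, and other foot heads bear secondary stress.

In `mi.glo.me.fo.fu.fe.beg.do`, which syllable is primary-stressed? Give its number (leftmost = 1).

Weights: 1 mi L, 2 glo L, 3 me L, 4 fo L, 5 fu L, 6 fe L, 7 beg H, 8 do L.
Parse left to right (heavy = foot alone; LL = one foot; stranded L unfooted): (ˈmi.glo) (ˈme.fo) (ˈfu.fe) (ˈbeg) do.
Foot heads: 1, 3, 5, 7.
Primary stress on the leftmost head = syllable 1.
Primary stress: syllable 1 → ˈmi.glo.me.fo.fu.fe.beg.do.

1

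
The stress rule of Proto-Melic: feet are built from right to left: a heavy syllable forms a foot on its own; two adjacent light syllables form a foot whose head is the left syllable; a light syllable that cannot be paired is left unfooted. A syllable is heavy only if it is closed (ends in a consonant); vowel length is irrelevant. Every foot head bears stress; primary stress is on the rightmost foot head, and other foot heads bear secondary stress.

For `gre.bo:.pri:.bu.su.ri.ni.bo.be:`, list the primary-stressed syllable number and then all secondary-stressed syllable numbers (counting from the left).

Weights: 1 gre L, 2 bo: L, 3 pri: L, 4 bu L, 5 su L, 6 ri L, 7 ni L, 8 bo L, 9 be: L.
Parse right to left (heavy = foot alone; LL = one foot; stranded L unfooted): gre (ˈbo:.pri:) (ˈbu.su) (ˈri.ni) (ˈbo.be:).
Foot heads: 2, 4, 6, 8.
Primary stress on the rightmost head = syllable 8.
Secondary stress on 2, 4, 6: gre.ˌbo:.pri:.ˌbu.su.ˌri.ni.ˈbo.be:.

primary 8, secondary 2, 4, 6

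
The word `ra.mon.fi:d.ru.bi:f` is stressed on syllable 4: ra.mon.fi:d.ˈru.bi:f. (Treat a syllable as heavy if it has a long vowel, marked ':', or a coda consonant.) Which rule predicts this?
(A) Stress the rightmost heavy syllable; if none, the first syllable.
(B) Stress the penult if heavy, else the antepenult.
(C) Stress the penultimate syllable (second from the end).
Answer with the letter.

C

Rule A → syllable 5 (observed: 4).
Rule B → syllable 3 (observed: 4).
Rule C → syllable 4 ✓.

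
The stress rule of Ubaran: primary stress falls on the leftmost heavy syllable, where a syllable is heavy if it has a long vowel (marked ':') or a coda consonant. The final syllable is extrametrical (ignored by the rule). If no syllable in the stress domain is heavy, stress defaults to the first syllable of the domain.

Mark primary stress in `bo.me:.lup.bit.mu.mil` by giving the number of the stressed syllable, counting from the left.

2

The final syllable (6, mil) is extrametrical; the stress domain is syllables 1–5.
Weights: 1 bo L, 2 me: H, 3 lup H, 4 bit H, 5 mu L.
Heavy syllables in the domain: 2, 3, 4. The leftmost is syllable 2 (me:).
Primary stress: syllable 2 → bo.ˈme:.lup.bit.mu.mil.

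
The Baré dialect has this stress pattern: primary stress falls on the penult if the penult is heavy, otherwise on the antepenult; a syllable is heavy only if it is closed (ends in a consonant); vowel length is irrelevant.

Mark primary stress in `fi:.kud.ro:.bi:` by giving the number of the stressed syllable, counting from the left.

2

Weights: 2 kud H, 3 ro: L, 4 bi: L.
The penult (syllable 3, ro:) is light, so stress falls on the antepenult (syllable 2, kud).
Primary stress: syllable 2 → fi:.ˈkud.ro:.bi:.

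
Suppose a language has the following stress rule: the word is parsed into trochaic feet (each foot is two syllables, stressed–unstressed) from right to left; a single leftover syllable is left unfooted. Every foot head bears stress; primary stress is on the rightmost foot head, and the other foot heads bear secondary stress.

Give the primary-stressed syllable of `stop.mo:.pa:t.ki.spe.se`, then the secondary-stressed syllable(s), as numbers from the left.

primary 5, secondary 1, 3

Parse right to left into trochaic (ˈσσ) feet: (ˈstop.mo:) (ˈpa:t.ki) (ˈspe.se).
Foot heads (stressed positions): 1, 3, 5.
End Rule Rightmost: primary stress on the rightmost head = syllable 5.
Secondary stress on 1, 3: ˌstop.mo:.ˌpa:t.ki.ˈspe.se.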